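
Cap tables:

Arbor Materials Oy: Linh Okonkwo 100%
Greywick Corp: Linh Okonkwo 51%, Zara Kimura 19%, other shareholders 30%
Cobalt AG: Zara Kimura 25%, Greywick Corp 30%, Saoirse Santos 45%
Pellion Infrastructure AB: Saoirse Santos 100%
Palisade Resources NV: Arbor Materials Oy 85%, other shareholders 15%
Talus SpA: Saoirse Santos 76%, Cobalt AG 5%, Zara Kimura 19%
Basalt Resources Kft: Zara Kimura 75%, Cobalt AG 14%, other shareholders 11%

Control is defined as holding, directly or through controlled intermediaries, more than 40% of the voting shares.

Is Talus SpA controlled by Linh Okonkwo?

Linh holds 100% of Arbor, so Linh controls Arbor.
Linh holds 51% of Greywick, so Linh controls Greywick.
Arbor holds 85% of Palisade, so Linh controls Palisade.
Neither Linh nor any entity Linh controls holds any voting interest in Talus.
So Linh does not control Talus.

No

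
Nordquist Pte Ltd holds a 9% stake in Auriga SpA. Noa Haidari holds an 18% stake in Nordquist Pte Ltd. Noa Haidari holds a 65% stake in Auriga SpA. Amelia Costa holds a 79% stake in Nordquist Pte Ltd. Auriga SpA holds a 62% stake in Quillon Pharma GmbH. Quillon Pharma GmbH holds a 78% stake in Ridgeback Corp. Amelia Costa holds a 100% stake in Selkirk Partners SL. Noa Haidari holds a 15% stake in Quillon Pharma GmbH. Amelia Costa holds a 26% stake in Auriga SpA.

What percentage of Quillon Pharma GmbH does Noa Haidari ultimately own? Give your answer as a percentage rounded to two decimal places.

56.30%

Noa reaches Quillon along 3 paths.
Direct stake: 15% = 15%.
Via Nordquist → Auriga: 18% × 9% × 62% = 1.0044%.
Via Auriga: 65% × 62% = 40.3%.
Total: 15% + 1.0044% + 40.3% = 56.3044%.
Rounded: 56.30%.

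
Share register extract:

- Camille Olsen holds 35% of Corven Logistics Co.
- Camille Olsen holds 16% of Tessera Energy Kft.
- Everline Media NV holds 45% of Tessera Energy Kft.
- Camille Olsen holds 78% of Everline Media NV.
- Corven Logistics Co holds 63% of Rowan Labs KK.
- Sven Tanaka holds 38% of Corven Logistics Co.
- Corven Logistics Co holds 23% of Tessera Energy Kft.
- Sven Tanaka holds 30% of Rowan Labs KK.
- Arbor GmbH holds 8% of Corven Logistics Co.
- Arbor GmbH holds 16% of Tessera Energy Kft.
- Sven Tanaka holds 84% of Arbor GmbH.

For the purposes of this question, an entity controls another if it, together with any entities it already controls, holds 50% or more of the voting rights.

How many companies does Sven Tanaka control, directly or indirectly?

1

Sven holds 84% of Arbor, so Sven controls Arbor.
No other company's threshold is met.
Sven controls 1 company.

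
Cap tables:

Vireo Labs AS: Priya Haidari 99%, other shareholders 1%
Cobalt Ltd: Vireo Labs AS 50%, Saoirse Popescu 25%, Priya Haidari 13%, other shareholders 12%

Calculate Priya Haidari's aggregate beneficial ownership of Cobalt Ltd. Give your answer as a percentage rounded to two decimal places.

Priya reaches Cobalt along 2 paths.
Via Vireo: 99% × 50% = 49.5%.
Direct stake: 13% = 13%.
Total: 49.5% + 13% = 62.5%.
Rounded: 62.50%.

62.50%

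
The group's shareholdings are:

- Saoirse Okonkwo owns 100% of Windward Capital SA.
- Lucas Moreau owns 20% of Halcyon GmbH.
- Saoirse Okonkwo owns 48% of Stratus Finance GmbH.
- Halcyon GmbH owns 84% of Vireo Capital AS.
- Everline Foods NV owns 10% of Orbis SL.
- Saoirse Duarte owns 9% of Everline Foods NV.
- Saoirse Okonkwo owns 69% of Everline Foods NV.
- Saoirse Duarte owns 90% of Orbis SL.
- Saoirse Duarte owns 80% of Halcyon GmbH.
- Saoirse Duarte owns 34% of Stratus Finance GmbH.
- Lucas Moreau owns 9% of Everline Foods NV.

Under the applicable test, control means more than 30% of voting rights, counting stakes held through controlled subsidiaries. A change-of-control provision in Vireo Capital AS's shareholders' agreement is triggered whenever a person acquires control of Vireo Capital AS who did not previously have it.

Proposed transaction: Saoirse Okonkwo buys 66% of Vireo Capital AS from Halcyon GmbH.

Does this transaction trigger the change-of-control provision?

Yes

The purchase adds only to Saoirse Okonkwo's holdings (Halcyon's stake shrinks), so Saoirse Okonkwo is the only person who could newly come to control Vireo.
Saoirse Okonkwo holds 48% of Stratus, so Saoirse Okonkwo controls Stratus.
Saoirse Okonkwo holds 69% of Everline, so Saoirse Okonkwo controls Everline.
Saoirse Okonkwo holds 100% of Windward, so Saoirse Okonkwo controls Windward.
Neither Saoirse Okonkwo nor any entity Saoirse Okonkwo controls holds any voting interest in Vireo.
So before the transaction, Saoirse Okonkwo does not control Vireo.
After the purchase, Saoirse Okonkwo holds 66% of Vireo directly, and Halcyon's stake falls to 18%.
Saoirse Okonkwo holds 66% of Vireo, so Saoirse Okonkwo controls Vireo.
Saoirse Okonkwo did not control Vireo before and does after, so the clause is triggered.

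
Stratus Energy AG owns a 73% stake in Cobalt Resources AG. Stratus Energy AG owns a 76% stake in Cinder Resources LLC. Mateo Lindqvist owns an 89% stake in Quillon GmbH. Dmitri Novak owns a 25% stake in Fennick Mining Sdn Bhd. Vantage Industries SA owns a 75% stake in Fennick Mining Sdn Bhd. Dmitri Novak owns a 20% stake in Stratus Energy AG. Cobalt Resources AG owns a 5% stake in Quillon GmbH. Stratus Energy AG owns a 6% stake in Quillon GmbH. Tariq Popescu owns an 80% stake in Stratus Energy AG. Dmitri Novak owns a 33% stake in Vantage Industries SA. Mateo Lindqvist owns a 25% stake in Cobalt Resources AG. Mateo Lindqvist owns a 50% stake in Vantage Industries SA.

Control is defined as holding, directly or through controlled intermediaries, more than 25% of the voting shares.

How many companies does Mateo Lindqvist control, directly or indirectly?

3

Mateo holds 50% of Vantage, so Mateo controls Vantage.
Mateo holds 89% of Quillon, so Mateo controls Quillon.
Vantage holds 75% of Fennick, so Mateo controls Fennick.
No other company's threshold is met.
Mateo controls 3 companies.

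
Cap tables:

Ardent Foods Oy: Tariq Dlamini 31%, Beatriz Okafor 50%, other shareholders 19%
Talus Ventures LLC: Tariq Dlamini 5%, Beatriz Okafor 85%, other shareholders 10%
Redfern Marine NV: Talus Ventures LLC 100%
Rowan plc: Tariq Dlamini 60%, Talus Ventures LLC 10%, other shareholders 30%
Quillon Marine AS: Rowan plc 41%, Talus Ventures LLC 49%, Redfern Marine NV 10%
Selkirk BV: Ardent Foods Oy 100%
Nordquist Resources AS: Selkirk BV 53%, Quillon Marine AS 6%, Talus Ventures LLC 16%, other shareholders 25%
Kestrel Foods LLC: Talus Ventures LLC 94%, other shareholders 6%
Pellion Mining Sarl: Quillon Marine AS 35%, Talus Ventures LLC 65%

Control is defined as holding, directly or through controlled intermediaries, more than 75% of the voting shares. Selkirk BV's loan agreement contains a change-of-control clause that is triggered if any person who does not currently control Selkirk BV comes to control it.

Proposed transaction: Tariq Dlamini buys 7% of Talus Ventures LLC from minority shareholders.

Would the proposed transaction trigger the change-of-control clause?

The purchase changes only Tariq's holdings, so Tariq is the only person who could newly come to control Selkirk.
Tariq's largest direct stake is 60% in Rowan, which does not meet the threshold, so Tariq controls no company.
Neither Tariq nor any entity Tariq controls holds any voting interest in Selkirk.
So before the transaction, Tariq does not control Selkirk.
After the purchase, Tariq's direct stake in Talus rises to 5% + 7% = 12%.
Tariq's side now holds 12% of Talus, not > 75%, so Tariq still does not control Talus.
After the transaction, neither Tariq nor any entity Tariq controls holds a voting interest in Selkirk, so Tariq still does not control it.
No new person acquires control, so the clause is not triggered.

No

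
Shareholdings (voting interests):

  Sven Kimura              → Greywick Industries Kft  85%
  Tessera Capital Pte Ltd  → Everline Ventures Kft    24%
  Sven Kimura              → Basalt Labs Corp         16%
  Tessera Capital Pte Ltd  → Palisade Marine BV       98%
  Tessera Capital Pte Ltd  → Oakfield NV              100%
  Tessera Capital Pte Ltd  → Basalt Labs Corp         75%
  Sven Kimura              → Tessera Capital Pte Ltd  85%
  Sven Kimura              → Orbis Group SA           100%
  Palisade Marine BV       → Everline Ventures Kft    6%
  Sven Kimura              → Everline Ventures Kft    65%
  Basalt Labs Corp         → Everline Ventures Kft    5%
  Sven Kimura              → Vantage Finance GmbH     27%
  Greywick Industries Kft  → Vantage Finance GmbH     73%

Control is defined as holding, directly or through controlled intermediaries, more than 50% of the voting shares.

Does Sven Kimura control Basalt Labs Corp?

Yes

Sven holds 85% of Tessera, so Sven controls Tessera.
Tessera and Sven together hold 75% + 16% = 91% of Basalt, so Sven controls Basalt.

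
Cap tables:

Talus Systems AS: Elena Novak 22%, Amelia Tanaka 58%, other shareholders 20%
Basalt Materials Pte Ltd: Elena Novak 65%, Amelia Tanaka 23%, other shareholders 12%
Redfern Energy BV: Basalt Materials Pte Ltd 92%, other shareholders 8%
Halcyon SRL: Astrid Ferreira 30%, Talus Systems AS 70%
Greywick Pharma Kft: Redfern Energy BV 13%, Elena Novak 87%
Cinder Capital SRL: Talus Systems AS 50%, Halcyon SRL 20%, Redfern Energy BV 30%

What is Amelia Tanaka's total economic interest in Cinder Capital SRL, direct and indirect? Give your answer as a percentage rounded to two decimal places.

43.47%

Amelia reaches Cinder along 3 paths.
Via Talus: 58% × 50% = 29%.
Via Talus → Halcyon: 58% × 70% × 20% = 8.12%.
Via Basalt → Redfern: 23% × 92% × 30% = 6.348%.
Total: 29% + 8.12% + 6.348% = 43.468%.
Rounded: 43.47%.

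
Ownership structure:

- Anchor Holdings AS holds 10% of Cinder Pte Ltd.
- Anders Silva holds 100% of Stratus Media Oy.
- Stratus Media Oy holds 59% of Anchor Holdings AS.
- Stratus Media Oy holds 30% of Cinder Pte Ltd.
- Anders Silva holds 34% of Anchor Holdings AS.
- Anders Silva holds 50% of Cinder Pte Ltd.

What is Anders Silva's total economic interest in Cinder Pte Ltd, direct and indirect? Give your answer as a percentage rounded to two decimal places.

Anders reaches Cinder along 4 paths.
Direct stake: 50% = 50%.
Via Anchor: 34% × 10% = 3.4%.
Via Stratus → Anchor: 100% × 59% × 10% = 5.9%.
Via Stratus: 100% × 30% = 30%.
Total: 50% + 3.4% + 5.9% + 30% = 89.3%.
Rounded: 89.30%.

89.30%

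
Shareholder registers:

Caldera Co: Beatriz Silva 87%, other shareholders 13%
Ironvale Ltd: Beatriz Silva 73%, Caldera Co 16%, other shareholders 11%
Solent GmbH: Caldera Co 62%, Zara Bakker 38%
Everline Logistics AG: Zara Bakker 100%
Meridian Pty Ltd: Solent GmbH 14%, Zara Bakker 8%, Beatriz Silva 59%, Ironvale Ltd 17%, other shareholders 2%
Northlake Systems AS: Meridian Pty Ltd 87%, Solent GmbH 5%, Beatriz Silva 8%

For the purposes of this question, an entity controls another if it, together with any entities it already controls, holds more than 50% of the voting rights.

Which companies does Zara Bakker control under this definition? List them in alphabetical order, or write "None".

Everline Logistics AG

Zara holds 100% of Everline, so Zara controls Everline.
No other company's threshold is met.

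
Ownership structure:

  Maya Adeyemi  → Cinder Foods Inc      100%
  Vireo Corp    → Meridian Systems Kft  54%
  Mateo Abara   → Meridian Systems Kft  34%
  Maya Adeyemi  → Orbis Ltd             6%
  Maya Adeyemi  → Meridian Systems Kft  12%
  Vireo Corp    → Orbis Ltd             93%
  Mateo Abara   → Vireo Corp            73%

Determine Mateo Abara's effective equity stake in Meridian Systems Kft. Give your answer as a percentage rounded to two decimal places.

73.42%

Mateo reaches Meridian along 2 paths.
Direct stake: 34% = 34%.
Via Vireo: 73% × 54% = 39.42%.
Total: 34% + 39.42% = 73.42%.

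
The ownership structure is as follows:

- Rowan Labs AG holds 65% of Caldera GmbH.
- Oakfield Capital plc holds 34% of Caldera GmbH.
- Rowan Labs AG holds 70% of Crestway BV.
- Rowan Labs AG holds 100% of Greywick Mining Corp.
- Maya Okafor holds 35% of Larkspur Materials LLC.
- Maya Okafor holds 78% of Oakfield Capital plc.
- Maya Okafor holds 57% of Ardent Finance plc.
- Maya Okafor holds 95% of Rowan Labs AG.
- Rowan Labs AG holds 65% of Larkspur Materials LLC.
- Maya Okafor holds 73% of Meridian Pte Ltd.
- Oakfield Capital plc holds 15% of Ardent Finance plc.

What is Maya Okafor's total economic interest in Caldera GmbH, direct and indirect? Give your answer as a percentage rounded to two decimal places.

Maya reaches Caldera along 2 paths.
Via Oakfield: 78% × 34% = 26.52%.
Via Rowan: 95% × 65% = 61.75%.
Total: 26.52% + 61.75% = 88.27%.

88.27%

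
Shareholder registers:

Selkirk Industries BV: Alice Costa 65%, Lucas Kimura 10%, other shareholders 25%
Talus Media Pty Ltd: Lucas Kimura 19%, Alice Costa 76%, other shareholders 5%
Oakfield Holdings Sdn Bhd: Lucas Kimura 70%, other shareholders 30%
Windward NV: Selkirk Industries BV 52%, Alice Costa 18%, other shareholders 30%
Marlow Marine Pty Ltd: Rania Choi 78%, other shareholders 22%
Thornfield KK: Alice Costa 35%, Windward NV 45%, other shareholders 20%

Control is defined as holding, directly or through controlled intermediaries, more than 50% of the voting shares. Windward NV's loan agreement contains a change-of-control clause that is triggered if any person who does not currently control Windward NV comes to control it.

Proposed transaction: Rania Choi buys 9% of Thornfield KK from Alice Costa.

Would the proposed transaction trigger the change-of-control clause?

The purchase adds only to Rania's holdings (Alice's stake shrinks), so Rania is the only person who could newly come to control Windward.
Rania holds 78% of Marlow, so Rania controls Marlow.
Neither Rania nor any entity Rania controls holds any voting interest in Windward.
So before the transaction, Rania does not control Windward.
After the purchase, Rania holds 9% of Thornfield directly, and Alice's stake falls to 26%.
Rania's side now holds 9% of Thornfield, not > 50%, so Rania still does not control Thornfield.
After the transaction, neither Rania nor any entity Rania controls holds a voting interest in Windward, so Rania still does not control it.
No new person acquires control, so the clause is not triggered.

No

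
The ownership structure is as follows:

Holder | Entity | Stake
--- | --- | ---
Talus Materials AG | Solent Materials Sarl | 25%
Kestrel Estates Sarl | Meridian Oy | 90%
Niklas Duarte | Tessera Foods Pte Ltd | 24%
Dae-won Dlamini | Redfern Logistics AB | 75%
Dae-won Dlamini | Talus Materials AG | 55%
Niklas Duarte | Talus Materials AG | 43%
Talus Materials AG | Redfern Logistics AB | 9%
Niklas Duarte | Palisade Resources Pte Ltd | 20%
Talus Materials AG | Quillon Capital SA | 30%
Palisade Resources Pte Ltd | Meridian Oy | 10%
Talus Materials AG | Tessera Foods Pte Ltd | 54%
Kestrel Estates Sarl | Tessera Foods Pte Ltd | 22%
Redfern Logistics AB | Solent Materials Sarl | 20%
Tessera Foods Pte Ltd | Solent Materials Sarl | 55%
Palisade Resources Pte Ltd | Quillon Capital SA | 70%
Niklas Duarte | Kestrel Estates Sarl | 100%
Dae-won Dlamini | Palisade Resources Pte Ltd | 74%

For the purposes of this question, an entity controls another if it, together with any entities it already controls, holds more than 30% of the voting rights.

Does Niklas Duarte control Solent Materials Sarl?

Yes

Niklas holds 100% of Kestrel, so Niklas controls Kestrel.
Niklas holds 43% of Talus, so Niklas controls Talus.
Niklas and Talus and Kestrel together hold 24% + 54% + 22% = 100% of Tessera, so Niklas controls Tessera.
Tessera and Talus together hold 55% + 25% = 80% of Solent, so Niklas controls Solent.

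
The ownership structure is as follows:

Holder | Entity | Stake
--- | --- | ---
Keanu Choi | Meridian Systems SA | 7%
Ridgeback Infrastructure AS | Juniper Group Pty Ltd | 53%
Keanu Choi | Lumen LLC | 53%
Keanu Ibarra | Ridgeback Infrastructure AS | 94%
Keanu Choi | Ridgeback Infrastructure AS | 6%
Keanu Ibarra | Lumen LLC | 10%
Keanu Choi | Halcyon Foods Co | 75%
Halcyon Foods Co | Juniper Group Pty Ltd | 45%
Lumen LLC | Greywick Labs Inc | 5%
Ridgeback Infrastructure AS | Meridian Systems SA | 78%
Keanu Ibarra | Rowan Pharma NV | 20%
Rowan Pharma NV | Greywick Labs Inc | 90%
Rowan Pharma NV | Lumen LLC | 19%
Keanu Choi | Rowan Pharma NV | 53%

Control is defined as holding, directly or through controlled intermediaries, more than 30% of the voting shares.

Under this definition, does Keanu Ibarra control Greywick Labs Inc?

No

Keanu Ibarra holds 94% of Ridgeback, so Keanu Ibarra controls Ridgeback.
Ridgeback holds 78% of Meridian, so Keanu Ibarra controls Meridian.
Ridgeback holds 53% of Juniper, so Keanu Ibarra controls Juniper.
Neither Keanu Ibarra nor any entity Keanu Ibarra controls holds any voting interest in Greywick.
So Keanu Ibarra does not control Greywick.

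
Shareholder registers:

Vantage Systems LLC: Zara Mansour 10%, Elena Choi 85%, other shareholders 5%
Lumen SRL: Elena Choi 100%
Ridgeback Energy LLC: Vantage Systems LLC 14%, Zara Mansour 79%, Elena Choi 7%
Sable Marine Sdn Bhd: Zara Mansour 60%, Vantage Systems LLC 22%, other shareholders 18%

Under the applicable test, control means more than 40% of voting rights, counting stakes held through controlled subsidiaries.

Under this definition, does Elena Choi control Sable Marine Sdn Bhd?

Elena holds 85% of Vantage, so Elena controls Vantage.
Elena holds 100% of Lumen, so Elena controls Lumen.
In Sable, Elena's side holds only 22%, not > 40%.
So Elena does not control Sable.

No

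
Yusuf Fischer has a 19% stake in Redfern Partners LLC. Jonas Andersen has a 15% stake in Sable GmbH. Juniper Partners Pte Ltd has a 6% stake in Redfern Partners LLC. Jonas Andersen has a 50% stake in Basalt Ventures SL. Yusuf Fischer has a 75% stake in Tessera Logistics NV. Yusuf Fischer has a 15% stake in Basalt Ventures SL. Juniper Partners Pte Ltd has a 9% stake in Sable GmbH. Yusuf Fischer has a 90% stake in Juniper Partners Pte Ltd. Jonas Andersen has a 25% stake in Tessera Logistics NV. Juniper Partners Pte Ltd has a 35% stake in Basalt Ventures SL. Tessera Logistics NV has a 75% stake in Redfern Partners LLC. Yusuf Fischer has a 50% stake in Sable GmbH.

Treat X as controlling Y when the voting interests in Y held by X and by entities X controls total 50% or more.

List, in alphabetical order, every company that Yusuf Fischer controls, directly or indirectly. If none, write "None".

Basalt Ventures SL, Juniper Partners Pte Ltd, Redfern Partners LLC, Sable GmbH, Tessera Logistics NV

Yusuf holds 90% of Juniper, so Yusuf controls Juniper.
Yusuf and Juniper together hold 15% + 35% = 50% of Basalt, so Yusuf controls Basalt.
Yusuf holds 75% of Tessera, so Yusuf controls Tessera.
Yusuf and Juniper together hold 50% + 9% = 59% of Sable, so Yusuf controls Sable.
Tessera and Juniper and Yusuf together hold 75% + 6% + 19% = 100% of Redfern, so Yusuf controls Redfern.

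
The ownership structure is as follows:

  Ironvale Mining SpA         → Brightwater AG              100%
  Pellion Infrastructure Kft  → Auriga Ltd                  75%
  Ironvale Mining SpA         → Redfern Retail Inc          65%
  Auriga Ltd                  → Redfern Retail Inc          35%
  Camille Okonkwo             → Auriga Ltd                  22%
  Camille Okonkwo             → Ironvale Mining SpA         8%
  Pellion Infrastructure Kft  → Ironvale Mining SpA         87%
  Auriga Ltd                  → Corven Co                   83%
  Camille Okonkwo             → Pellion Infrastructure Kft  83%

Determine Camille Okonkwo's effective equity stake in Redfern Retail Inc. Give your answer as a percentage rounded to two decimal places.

Camille reaches Redfern along 4 paths.
Via Ironvale: 8% × 65% = 5.2%.
Via Pellion → Ironvale: 83% × 87% × 65% = 46.9365%.
Via Pellion → Auriga: 83% × 75% × 35% = 21.7875%.
Via Auriga: 22% × 35% = 7.7%.
Total: 5.2% + 46.9365% + 21.7875% + 7.7% = 81.624%.
Rounded: 81.62%.

81.62%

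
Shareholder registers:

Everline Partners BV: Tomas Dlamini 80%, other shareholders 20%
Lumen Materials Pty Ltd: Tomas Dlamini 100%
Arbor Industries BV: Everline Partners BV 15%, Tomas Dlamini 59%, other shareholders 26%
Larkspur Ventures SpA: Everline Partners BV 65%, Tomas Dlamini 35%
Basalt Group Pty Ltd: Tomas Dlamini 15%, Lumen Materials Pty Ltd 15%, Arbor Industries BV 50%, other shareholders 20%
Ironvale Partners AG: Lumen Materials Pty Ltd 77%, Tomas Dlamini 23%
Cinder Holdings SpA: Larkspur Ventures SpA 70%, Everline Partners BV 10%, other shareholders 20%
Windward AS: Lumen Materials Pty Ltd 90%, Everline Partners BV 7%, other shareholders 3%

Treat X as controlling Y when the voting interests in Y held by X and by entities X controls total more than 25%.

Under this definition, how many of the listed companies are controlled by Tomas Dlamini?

8

Tomas holds 80% of Everline, so Tomas controls Everline.
Tomas holds 100% of Lumen, so Tomas controls Lumen.
Everline and Tomas together hold 15% + 59% = 74% of Arbor, so Tomas controls Arbor.
Everline and Tomas together hold 65% + 35% = 100% of Larkspur, so Tomas controls Larkspur.
Tomas and Lumen and Arbor together hold 15% + 15% + 50% = 80% of Basalt, so Tomas controls Basalt.
Lumen and Tomas together hold 77% + 23% = 100% of Ironvale, so Tomas controls Ironvale.
Larkspur and Everline together hold 70% + 10% = 80% of Cinder, so Tomas controls Cinder.
Lumen and Everline together hold 90% + 7% = 97% of Windward, so Tomas controls Windward.
Tomas controls 8 companies.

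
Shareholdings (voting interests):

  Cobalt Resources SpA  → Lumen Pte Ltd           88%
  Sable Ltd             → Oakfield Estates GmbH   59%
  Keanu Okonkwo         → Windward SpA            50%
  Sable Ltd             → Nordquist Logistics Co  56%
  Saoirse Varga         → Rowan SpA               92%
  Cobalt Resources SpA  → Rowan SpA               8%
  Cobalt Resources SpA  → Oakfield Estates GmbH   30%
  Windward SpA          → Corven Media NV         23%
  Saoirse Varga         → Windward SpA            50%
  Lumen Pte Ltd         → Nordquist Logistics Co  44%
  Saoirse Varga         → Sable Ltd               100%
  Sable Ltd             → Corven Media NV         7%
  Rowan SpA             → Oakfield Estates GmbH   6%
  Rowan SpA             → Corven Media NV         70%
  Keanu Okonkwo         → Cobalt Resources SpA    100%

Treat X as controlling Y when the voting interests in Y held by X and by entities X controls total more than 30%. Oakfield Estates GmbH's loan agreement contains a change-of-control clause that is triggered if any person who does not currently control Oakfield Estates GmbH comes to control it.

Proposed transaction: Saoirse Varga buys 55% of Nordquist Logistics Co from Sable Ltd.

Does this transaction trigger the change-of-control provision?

The purchase adds only to Saoirse's holdings (Sable's stake shrinks), so Saoirse is the only person who could newly come to control Oakfield.
Saoirse holds 100% of Sable, so Saoirse controls Sable.
Saoirse holds 92% of Rowan, so Saoirse controls Rowan.
Sable and Rowan together hold 59% + 6% = 65% of Oakfield, so Saoirse controls Oakfield.
So Saoirse already controls Oakfield before the transaction.
After the purchase, Saoirse holds 55% of Nordquist directly, and Sable's stake falls to 1%.
Saoirse controlled Oakfield already, so this is not a new person acquiring control; every other person's position is unchanged or reduced.
No new person acquires control, so the clause is not triggered.

No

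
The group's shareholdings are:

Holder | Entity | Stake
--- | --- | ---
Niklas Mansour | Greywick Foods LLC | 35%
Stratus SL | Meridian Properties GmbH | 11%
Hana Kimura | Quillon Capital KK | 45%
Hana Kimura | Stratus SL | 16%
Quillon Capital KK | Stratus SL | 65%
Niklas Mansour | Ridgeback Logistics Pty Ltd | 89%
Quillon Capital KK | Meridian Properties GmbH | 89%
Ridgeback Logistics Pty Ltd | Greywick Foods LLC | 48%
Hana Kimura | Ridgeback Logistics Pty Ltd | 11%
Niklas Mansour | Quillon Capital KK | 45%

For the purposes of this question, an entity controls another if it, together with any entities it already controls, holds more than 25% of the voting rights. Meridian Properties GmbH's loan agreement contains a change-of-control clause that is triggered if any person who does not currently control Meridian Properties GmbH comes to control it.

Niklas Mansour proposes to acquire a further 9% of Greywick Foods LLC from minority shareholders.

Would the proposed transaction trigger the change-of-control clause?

No

The purchase changes only Niklas's holdings, so Niklas is the only person who could newly come to control Meridian.
Niklas holds 45% of Quillon, so Niklas controls Quillon.
Quillon holds 65% of Stratus, so Niklas controls Stratus.
Quillon and Stratus together hold 89% + 11% = 100% of Meridian, so Niklas controls Meridian.
So Niklas already controls Meridian before the transaction.
After the purchase, Niklas's direct stake in Greywick rises to 35% + 9% = 44%.
Niklas controlled Meridian already, so this is not a new person acquiring control; every other person's position is unchanged or reduced.
No new person acquires control, so the clause is not triggered.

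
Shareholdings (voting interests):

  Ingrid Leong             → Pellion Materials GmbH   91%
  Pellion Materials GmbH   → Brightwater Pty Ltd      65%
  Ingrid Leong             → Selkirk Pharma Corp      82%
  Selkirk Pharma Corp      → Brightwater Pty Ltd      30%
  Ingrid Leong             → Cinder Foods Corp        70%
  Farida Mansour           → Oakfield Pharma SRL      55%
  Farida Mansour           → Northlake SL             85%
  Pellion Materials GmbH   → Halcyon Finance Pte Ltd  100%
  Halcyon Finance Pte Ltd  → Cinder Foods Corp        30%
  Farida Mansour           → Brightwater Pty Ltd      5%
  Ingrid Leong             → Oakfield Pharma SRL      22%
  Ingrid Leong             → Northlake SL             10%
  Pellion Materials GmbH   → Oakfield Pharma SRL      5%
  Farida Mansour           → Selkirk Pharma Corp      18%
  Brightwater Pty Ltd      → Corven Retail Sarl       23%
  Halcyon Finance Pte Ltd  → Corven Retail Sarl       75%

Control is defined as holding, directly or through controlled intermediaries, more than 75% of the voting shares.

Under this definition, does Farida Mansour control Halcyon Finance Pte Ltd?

Farida holds 85% of Northlake, so Farida controls Northlake.
Neither Farida nor any entity Farida controls holds any voting interest in Halcyon.
So Farida does not control Halcyon.

No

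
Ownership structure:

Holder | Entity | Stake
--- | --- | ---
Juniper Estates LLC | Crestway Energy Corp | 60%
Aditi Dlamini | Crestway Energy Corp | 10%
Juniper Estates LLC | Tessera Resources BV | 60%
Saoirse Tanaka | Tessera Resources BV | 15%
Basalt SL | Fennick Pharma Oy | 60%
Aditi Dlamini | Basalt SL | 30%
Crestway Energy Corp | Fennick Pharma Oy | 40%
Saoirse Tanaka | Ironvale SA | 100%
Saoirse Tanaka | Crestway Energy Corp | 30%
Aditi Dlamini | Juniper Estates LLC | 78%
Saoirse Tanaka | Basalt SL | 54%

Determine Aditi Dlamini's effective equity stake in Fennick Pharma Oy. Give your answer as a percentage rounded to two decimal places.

Aditi reaches Fennick along 3 paths.
Via Basalt: 30% × 60% = 18%.
Via Crestway: 10% × 40% = 4%.
Via Juniper → Crestway: 78% × 60% × 40% = 18.72%.
Total: 18% + 4% + 18.72% = 40.72%.

40.72%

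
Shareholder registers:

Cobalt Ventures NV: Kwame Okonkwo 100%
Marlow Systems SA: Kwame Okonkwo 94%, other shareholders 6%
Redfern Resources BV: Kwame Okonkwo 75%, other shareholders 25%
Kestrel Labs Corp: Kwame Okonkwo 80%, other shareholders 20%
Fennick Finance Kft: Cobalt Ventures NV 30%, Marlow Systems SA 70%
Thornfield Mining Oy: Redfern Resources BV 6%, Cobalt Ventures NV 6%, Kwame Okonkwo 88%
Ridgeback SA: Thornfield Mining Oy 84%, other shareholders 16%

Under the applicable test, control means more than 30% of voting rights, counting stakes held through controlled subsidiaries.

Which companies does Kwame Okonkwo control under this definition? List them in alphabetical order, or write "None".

Cobalt Ventures NV, Fennick Finance Kft, Kestrel Labs Corp, Marlow Systems SA, Redfern Resources BV, Ridgeback SA, Thornfield Mining Oy

Kwame holds 100% of Cobalt, so Kwame controls Cobalt.
Kwame holds 94% of Marlow, so Kwame controls Marlow.
Kwame holds 75% of Redfern, so Kwame controls Redfern.
Kwame holds 80% of Kestrel, so Kwame controls Kestrel.
Cobalt and Marlow together hold 30% + 70% = 100% of Fennick, so Kwame controls Fennick.
Redfern and Cobalt and Kwame together hold 6% + 6% + 88% = 100% of Thornfield, so Kwame controls Thornfield.
Thornfield holds 84% of Ridgeback, so Kwame controls Ridgeback.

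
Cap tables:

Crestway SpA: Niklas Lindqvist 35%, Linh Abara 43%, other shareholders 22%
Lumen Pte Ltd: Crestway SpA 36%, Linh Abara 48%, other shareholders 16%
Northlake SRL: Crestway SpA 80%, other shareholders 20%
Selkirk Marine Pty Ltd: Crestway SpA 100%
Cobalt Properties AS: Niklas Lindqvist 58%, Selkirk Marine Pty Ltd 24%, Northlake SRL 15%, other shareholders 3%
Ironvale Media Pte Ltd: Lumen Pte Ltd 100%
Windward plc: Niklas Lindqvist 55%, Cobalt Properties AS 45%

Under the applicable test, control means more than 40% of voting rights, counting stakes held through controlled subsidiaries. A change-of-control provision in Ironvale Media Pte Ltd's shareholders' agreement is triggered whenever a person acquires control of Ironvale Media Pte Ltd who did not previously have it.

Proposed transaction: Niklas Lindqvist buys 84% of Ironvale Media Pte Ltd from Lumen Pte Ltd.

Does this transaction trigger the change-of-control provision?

Yes

The purchase adds only to Niklas's holdings (Lumen's stake shrinks), so Niklas is the only person who could newly come to control Ironvale.
Niklas holds 58% of Cobalt, so Niklas controls Cobalt.
Niklas and Cobalt together hold 55% + 45% = 100% of Windward, so Niklas controls Windward.
Neither Niklas nor any entity Niklas controls holds any voting interest in Ironvale.
So before the transaction, Niklas does not control Ironvale.
After the purchase, Niklas holds 84% of Ironvale directly, and Lumen's stake falls to 16%.
Niklas holds 84% of Ironvale, so Niklas controls Ironvale.
Niklas did not control Ironvale before and does after, so the clause is triggered.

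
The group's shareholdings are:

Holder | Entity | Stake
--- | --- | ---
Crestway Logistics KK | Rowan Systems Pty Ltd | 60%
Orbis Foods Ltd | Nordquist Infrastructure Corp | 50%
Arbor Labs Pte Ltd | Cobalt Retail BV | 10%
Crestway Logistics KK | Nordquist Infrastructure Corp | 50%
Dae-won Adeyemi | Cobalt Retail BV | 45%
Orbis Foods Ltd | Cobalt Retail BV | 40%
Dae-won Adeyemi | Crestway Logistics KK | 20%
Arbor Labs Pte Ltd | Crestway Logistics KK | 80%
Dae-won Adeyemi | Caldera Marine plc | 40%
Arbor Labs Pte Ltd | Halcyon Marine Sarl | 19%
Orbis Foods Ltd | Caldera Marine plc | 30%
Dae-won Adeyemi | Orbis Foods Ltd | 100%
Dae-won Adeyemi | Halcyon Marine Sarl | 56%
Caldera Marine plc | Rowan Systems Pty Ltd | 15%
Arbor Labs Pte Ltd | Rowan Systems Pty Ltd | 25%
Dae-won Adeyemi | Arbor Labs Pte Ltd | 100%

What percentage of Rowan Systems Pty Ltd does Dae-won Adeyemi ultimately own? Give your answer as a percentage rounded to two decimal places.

Dae-won reaches Rowan along 5 paths.
Via Caldera: 40% × 15% = 6%.
Via Orbis → Caldera: 100% × 30% × 15% = 4.5%.
Via Arbor: 100% × 25% = 25%.
Via Crestway: 20% × 60% = 12%.
Via Arbor → Crestway: 100% × 80% × 60% = 48%.
Total: 6% + 4.5% + 25% + 12% + 48% = 95.5%.
Rounded: 95.50%.

95.50%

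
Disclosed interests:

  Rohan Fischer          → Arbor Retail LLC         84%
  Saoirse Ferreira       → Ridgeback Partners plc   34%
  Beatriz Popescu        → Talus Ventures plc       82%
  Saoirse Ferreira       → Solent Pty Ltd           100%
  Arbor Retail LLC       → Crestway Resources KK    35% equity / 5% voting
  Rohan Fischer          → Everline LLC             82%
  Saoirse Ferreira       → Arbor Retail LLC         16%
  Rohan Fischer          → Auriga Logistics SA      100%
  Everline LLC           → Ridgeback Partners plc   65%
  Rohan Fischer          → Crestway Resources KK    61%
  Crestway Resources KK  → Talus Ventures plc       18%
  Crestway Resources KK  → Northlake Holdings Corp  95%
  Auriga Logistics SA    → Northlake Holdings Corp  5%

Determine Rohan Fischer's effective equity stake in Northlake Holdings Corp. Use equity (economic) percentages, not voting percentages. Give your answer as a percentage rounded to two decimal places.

90.88%

Rohan reaches Northlake along 3 paths.
Via Arbor → Crestway: 84% × 35% × 95% = 27.93%.
Via Crestway: 61% × 95% = 57.95%.
Via Auriga: 100% × 5% = 5%.
Total: 27.93% + 57.95% + 5% = 90.88%.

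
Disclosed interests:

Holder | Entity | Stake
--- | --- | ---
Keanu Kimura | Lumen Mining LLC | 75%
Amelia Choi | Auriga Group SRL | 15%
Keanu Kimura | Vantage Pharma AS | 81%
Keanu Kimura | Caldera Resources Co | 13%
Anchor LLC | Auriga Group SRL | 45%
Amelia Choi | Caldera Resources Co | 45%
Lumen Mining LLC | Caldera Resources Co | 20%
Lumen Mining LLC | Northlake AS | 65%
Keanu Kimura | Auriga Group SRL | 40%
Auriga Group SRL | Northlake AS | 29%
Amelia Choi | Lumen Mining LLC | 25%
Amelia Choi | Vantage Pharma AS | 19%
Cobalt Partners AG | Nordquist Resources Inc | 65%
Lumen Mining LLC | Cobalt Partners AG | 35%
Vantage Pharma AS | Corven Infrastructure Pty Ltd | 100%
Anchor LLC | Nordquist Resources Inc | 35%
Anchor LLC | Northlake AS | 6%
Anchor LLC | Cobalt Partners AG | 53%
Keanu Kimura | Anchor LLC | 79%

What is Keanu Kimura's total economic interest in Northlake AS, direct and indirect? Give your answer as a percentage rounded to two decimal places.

Keanu reaches Northlake along 4 paths.
Via Auriga: 40% × 29% = 11.6%.
Via Anchor → Auriga: 79% × 45% × 29% = 10.3095%.
Via Lumen: 75% × 65% = 48.75%.
Via Anchor: 79% × 6% = 4.74%.
Total: 11.6% + 10.3095% + 48.75% + 4.74% = 75.3995%.
Rounded: 75.40%.

75.40%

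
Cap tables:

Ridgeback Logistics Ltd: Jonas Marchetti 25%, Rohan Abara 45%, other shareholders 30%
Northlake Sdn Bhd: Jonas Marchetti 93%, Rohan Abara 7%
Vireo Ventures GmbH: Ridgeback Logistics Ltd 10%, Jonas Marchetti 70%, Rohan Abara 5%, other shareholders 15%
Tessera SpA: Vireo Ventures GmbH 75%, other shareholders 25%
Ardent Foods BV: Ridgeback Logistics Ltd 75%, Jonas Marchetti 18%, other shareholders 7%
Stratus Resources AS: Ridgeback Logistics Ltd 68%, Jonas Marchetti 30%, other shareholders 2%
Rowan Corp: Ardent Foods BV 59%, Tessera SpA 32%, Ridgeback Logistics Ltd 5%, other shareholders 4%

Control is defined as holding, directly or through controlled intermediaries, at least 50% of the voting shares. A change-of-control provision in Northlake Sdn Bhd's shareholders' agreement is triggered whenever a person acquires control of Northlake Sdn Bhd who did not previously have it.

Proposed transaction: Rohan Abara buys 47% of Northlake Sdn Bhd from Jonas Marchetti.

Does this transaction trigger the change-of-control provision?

Yes

The purchase adds only to Rohan's holdings (Jonas's stake shrinks), so Rohan is the only person who could newly come to control Northlake.
Rohan's largest direct stake is 45% in Ridgeback, which does not meet the threshold, so Rohan controls no company.
In Northlake, Rohan's side holds only 7%, not ≥ 50%.
So before the transaction, Rohan does not control Northlake.
After the purchase, Rohan's direct stake in Northlake rises to 7% + 47% = 54%, and Jonas's stake falls to 46%.
Rohan holds 54% of Northlake, so Rohan controls Northlake.
Rohan did not control Northlake before and does after, so the clause is triggered.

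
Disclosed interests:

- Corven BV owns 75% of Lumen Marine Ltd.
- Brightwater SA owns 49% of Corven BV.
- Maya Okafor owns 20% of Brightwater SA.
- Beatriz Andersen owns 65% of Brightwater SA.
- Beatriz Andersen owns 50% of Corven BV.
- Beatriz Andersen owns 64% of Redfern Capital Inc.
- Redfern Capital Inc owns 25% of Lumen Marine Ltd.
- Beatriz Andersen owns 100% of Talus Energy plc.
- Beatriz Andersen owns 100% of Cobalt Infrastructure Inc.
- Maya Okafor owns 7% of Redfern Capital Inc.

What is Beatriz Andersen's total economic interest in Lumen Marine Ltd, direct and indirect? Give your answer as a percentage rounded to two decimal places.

77.39%

Beatriz reaches Lumen along 3 paths.
Via Corven: 50% × 75% = 37.5%.
Via Brightwater → Corven: 65% × 49% × 75% = 23.8875%.
Via Redfern: 64% × 25% = 16%.
Total: 37.5% + 23.8875% + 16% = 77.3875%.
Rounded: 77.39%.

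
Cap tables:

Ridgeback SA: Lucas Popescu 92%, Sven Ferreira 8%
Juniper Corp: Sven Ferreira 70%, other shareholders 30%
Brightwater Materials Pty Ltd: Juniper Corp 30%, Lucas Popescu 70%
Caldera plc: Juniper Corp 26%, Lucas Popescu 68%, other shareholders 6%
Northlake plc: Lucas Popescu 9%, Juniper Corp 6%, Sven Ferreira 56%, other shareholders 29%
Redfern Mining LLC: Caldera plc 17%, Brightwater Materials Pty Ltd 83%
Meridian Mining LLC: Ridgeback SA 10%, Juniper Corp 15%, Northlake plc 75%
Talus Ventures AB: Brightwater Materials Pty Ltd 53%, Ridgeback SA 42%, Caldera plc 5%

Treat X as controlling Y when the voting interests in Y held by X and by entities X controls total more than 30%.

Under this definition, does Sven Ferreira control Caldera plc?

Sven holds 70% of Juniper, so Sven controls Juniper.
Juniper and Sven together hold 6% + 56% = 62% of Northlake, so Sven controls Northlake.
Juniper and Northlake together hold 15% + 75% = 90% of Meridian, so Sven controls Meridian.
In Caldera, Sven's side holds only 26%, not > 30%.
So Sven does not control Caldera.

No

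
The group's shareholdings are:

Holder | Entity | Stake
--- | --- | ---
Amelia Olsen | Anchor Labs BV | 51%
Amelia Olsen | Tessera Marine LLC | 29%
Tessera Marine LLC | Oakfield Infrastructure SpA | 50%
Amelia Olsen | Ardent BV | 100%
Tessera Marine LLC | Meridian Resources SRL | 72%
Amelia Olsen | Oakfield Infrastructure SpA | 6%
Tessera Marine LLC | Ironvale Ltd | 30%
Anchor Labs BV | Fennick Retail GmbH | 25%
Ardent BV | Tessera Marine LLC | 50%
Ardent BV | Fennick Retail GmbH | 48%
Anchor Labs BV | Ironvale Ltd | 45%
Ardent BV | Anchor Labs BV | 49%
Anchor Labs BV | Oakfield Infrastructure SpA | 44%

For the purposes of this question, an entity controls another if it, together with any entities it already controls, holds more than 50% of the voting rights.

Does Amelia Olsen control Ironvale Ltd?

Yes

Amelia holds 100% of Ardent, so Amelia controls Ardent.
Ardent and Amelia together hold 49% + 51% = 100% of Anchor, so Amelia controls Anchor.
Ardent and Amelia together hold 50% + 29% = 79% of Tessera, so Amelia controls Tessera.
Tessera and Anchor together hold 30% + 45% = 75% of Ironvale, so Amelia controls Ironvale.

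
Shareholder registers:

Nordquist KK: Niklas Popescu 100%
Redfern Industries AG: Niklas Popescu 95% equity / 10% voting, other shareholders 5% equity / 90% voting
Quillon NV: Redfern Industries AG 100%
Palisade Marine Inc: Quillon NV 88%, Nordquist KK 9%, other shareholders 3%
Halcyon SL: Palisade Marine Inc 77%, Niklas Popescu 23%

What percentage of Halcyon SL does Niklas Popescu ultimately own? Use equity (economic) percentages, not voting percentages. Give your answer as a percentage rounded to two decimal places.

Niklas reaches Halcyon along 3 paths.
Via Redfern → Quillon → Palisade: 95% × 100% × 88% × 77% = 64.372%.
Via Nordquist → Palisade: 100% × 9% × 77% = 6.93%.
Direct stake: 23% = 23%.
Total: 64.372% + 6.93% + 23% = 94.302%.
Rounded: 94.30%.

94.30%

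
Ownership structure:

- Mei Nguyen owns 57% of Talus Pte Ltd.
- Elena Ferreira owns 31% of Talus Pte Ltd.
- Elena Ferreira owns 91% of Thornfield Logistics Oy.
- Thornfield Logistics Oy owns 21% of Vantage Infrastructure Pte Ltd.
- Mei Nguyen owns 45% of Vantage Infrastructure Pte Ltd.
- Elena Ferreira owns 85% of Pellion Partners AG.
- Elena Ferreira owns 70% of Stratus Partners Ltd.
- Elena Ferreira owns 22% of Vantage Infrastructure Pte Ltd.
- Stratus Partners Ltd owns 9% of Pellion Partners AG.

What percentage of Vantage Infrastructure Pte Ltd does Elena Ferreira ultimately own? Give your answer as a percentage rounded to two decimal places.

Elena reaches Vantage along 2 paths.
Via Thornfield: 91% × 21% = 19.11%.
Direct stake: 22% = 22%.
Total: 19.11% + 22% = 41.11%.

41.11%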